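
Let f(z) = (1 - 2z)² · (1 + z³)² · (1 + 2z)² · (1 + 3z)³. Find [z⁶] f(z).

343

(1 - 2z)² has coefficients 1,-4,4 for degrees 0…2.
(1 + z³)² has coefficients 1,0,0,2,0,0,1 for degrees 0…6.
Multiplying by (1 + 2z)² gives running coefficients 1,4,4,2,8,8,1 for degrees 0…6.
Finally multiplying by (1 + 3z)³, the product of all factors after the first has coefficients 1,13,67,173,242,242,343 for degrees 0…6.
[z⁶] = 1·343 − 4·242 + 4·242 = 343.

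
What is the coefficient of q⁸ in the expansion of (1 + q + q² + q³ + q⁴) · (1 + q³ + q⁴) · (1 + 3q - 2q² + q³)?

5

(1 + q + q² + q³ + q⁴) has coefficients 1,1,1,1,1 for degrees 0…4.
(1 + q³ + q⁴) has coefficients 1,0,0,1,1,0,0,0,0 for degrees 0…8.
Finally multiplying by (1 + 3q - 2q² + q³), the product of all factors after the first has coefficients 1,3,-2,2,4,1,-1,1,0 for degrees 0…8.
[q⁸] = 1·0 + 1·1 + 1·(-1) + 1·1 + 1·4 = 5.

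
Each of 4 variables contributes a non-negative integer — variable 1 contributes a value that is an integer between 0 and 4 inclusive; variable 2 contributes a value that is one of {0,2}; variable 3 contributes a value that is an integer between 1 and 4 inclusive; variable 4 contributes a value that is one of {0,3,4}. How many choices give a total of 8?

17

The generating function for the choices is (1 + y + y² + y³ + y⁴)·(1 + y²)·(y + y² + y³ + y⁴)·(1 + y³ + y⁴); the count is [y⁸].
(1 + y + y² + y³ + y⁴) has coefficients 1,1,1,1,1 for degrees 0…4.
(1 + y²) has coefficients 1,0,1,0,0,0,0,0,0 for degrees 0…8.
Multiplying by (y + y² + y³ + y⁴) gives running coefficients 0,1,1,2,2,1,1,0,0 for degrees 0…8.
Finally multiplying by (1 + y³ + y⁴), the product of all factors after the first has coefficients 0,1,1,2,3,3,4,4,3 for degrees 0…8.
[y⁸] = 1·3 + 1·4 + 1·4 + 1·3 + 1·3 = 17.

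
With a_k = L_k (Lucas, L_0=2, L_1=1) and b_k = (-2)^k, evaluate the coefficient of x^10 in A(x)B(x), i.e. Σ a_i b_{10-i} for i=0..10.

This is [x^10] in the product of the two ordinary generating functions.
Σ = 2·1024 + 1·(-512) + 3·256 + 4·(-128) + 7·64 + 11·(-32) + 18·16 + 29·(-8) + 47·4 + 76·(-2) + 123·1 = 2103.

2103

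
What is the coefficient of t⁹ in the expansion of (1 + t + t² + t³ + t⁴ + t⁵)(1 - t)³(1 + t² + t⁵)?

2

(1 + t + t² + t³ + t⁴ + t⁵) has coefficients 1,1,1,1,1,1 for degrees 0…5.
(1 - t)³ has coefficients 1,-3,3,-1,0,0,0,0,0,0 for degrees 0…9.
Finally multiplying by (1 + t² + t⁵), the product of all factors after the first has coefficients 1,-3,4,-4,3,0,-3,3,-1,0 for degrees 0…9.
[t⁹] = 1·0 + 1·(-1) + 1·3 + 1·(-3) + 1·0 + 1·3 = 2.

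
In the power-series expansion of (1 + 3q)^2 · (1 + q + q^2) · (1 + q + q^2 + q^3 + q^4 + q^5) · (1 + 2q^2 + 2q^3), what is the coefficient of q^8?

(1 + 3q)^2 has coefficients 1,6,9 for degrees 0…2.
(1 + q + q^2) has coefficients 1,1,1,0,0,0,0,0,0 for degrees 0…8.
Multiplying by (1 + q + q^2 + q^3 + q^4 + q^5) gives running coefficients 1,2,3,3,3,3,2,1,0 for degrees 0…8.
Finally multiplying by (1 + 2q^2 + 2q^3), the product of all factors after the first has coefficients 1,2,5,9,13,15,14,13,10 for degrees 0…8.
[q^8] = 1·10 + 6·13 + 9·14 = 214.

214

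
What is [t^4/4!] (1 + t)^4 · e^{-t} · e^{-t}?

The EGF product rule gives c_4 = Σ_{k_1+k_2+k_3=4} C(4; k_1,k_2,k_3) · ∏ g_i(k_i), where (1+t)^4 gives the falling factorial (4)_k; e^{-t} gives (-1)^k; e^{-t} gives (-1)^k.
g_1(k) for k = 0…4: 1, 4, 12, 24, 24.
g_2(k) for k = 0…4: 1, -1, 1, -1, 1.
g_3(k) for k = 0…4: 1, -1, 1, -1, 1.
First combine the last two factors: h(k) = Σ_j C(k,j)·g_2(j)·g_3(k−j) for k = 0…4: 1, -2, 4, -8, 16.
c_4 = Σ_k C(4,k)·g_1(k)·h(4−k) = 1·1·16 + 4·4·(-8) + 6·12·4 + 4·24·(-2) + 1·24·1 = 16 − 128 + 288 − 192 + 24 = 8.

8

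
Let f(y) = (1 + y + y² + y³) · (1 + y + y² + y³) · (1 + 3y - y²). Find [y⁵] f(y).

7

(1 + y + y² + y³) has coefficients 1,1,1,1 for degrees 0…3.
(1 + y + y² + y³) has coefficients 1,1,1,1,0,0 for degrees 0…5.
Finally multiplying by (1 + 3y - y²), the product of all factors after the first has coefficients 1,4,3,3,2,-1 for degrees 0…5.
[y⁵] = 1·(-1) + 1·2 + 1·3 + 1·3 = 7.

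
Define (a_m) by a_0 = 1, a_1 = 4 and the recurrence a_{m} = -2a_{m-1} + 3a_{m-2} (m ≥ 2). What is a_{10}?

-44285

The ordinary generating function has denominator 1 + 2z - 3z^2.
Iterating the recurrence: a_0,…,a_{10} = 1, 4, -5, 22, -59, 184, -545, 1642, -4919, 14764, -44285.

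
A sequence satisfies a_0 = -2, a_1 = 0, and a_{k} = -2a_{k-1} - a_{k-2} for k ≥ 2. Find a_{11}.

-20

The ordinary generating function has denominator 1 + 2q + q^2.
Iterating the recurrence: a_0,…,a_{11} = -2, 0, 2, -4, 6, -8, 10, -12, 14, -16, 18, -20.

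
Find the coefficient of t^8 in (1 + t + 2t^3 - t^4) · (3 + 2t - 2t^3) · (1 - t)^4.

(1 + t + 2t^3 - t^4) has coefficients 1,1,0,2,-1 for degrees 0…4.
(3 + 2t - 2t^3) has coefficients 3,2,0,-2,0,0,0,0,0 for degrees 0…8.
Finally multiplying by (1 - t)^4, the product of all factors after the first has coefficients 3,-10,10,-2,3,-10,8,-2,0 for degrees 0…8.
[t^8] = 1·0 + 1·(-2) + 2·(-10) − 1·3 = -25.

-25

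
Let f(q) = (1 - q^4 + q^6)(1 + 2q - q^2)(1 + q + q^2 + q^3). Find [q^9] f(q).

(1 - q^4 + q^6) has coefficients 1,0,0,0,-1,0,1 for degrees 0…6.
(1 + 2q - q^2) has coefficients 1,2,-1,0,0,0,0,0,0,0 for degrees 0…9.
Finally multiplying by (1 + q + q^2 + q^3), the product of all factors after the first has coefficients 1,3,2,2,1,-1,0,0,0,0 for degrees 0…9.
[q^9] = 1·0 − 1·(-1) + 1·2 = 3.

3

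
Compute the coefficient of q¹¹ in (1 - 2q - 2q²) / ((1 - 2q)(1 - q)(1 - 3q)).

The denominator gives the recurrence a_n = 6a_(n−1) − 11a_(n−2) + 6a_(n−3) for n ≥ 3; the numerator fixes a_0 = 1, a_1 = 4, a_2 = 11.
Iterating: 1, 4, 11, 28, 71, 184, 491, 1348, 3791, 10864, 31571, 92668, so a_11 = 92668.

92668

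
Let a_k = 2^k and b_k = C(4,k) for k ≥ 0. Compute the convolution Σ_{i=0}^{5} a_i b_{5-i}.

162

The convolution is the x^5 coefficient of A(x)B(x).
Σ = 1·0 + 2·1 + 4·4 + 8·6 + 16·4 + 32·1 = 162.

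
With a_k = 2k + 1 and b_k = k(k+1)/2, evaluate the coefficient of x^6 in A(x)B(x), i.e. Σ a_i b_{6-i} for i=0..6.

196

This is [x^6] in the product of the two ordinary generating functions.
Σ = 1·21 + 3·15 + 5·10 + 7·6 + 9·3 + 11·1 + 13·0 = 196.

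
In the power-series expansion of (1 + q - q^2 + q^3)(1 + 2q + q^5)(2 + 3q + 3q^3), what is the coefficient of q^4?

10

(1 + q - q^2 + q^3) has coefficients 1,1,-1,1 for degrees 0…3.
(1 + 2q + q^5) has coefficients 1,2,0,0,0 for degrees 0…4.
Finally multiplying by (2 + 3q + 3q^3), the product of all factors after the first has coefficients 2,7,6,3,6 for degrees 0…4.
[q^4] = 1·6 + 1·3 − 1·6 + 1·7 = 10.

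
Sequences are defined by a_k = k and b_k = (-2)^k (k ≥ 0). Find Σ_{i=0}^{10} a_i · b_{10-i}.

The convolution is the x^10 coefficient of A(x)B(x).
Σ = 0·1024 + 1·(-512) + 2·256 + 3·(-128) + 4·64 + 5·(-32) + 6·16 + 7·(-8) + 8·4 + 9·(-2) + 10·1 = -224.

-224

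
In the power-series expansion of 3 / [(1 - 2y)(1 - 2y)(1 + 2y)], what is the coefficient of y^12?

86016

The denominator gives the recurrence a_n = 2a_(n−1) + 4a_(n−2) − 8a_(n−3) for n ≥ 3; the numerator fixes a_0 = 3, a_1 = 6, a_2 = 24.
Iterating: 3, 6, 24, 48, 144, 288, 768, 1536, 3840, 7680, 18432, 36864, 86016, so a_12 = 86016.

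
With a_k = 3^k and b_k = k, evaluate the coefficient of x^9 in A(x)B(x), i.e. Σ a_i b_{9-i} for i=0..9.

Write out a_i and b_{9-i} for i = 0,…,9 and sum the products.
Σ = 1·9 + 3·8 + 9·7 + 27·6 + 81·5 + 243·4 + 729·3 + 2187·2 + 6561·1 + 19683·0 = 14757.

14757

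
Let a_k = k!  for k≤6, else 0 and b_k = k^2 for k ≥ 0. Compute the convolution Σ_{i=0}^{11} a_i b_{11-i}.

This is [x^11] in the product of the two ordinary generating functions.
Σ = 1·121 + 1·100 + 2·81 + 6·64 + 24·49 + 120·36 + 720·25 + 0·16 + 0·9 + 0·4 + 0·1 + 0·0 = 24263.

24263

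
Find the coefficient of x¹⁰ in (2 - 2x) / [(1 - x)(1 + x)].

Partial fractions give a closed form: a_n = (2)·(-1)^n.
At n = 10: a_10 = 2.

2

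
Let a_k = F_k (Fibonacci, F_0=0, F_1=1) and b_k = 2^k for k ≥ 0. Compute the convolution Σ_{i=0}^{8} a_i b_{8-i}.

423

The convolution is the t^8 coefficient of A(t)B(t).
Σ = 0·256 + 1·128 + 1·64 + 2·32 + 3·16 + 5·8 + 8·4 + 13·2 + 21·1 = 423.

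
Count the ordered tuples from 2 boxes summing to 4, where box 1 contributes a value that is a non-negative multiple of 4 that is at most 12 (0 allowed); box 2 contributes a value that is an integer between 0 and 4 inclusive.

The generating function for the choices is (1 + y⁴ + y⁸ + y¹²)·(1 + y + y² + y³ + y⁴); the count is [y⁴].
(1 + y⁴ + y⁸ + y¹²) has coefficients 1,0,0,0,1 for degrees 0…4.
(1 + y + y² + y³ + y⁴) has coefficients 1,1,1,1,1 for degrees 0…4.
[y⁴] = 1·1 + 1·1 = 2.

2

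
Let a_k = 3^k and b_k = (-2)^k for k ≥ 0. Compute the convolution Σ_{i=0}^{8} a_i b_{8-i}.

4039

Write out a_i and b_{8-i} for i = 0,…,8 and sum the products.
Σ = 1·256 + 3·(-128) + 9·64 + 27·(-32) + 81·16 + 243·(-8) + 729·4 + 2187·(-2) + 6561·1 = 4039.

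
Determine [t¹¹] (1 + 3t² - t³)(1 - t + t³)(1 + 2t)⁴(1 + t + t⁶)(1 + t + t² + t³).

(1 + 3t² - t³) has coefficients 1,0,3,-1 for degrees 0…3.
(1 - t + t³) has coefficients 1,-1,0,1,0,0,0,0,0,0,0,0 for degrees 0…11.
Multiplying by (1 + 2t)⁴ gives running coefficients 1,7,16,9,-8,8,32,16,0,0,0,0 for degrees 0…11.
Multiplying by (1 + t + t⁶) gives running coefficients 1,8,23,25,1,0,41,55,32,9,-8,8 for degrees 0…11.
Finally multiplying by (1 + t + t² + t³), the product of all factors after the first has coefficients 1,9,32,57,57,49,67,97,128,137,88,41 for degrees 0…11.
[t¹¹] = 1·41 + 3·137 − 1·128 = 324.

324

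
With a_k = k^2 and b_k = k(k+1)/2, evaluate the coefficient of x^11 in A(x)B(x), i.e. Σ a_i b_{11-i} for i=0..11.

3289

This is [x^11] in the product of the two ordinary generating functions.
Σ = 0·66 + 1·55 + 4·45 + 9·36 + 16·28 + 25·21 + 36·15 + 49·10 + 64·6 + 81·3 + 100·1 + 121·0 = 3289.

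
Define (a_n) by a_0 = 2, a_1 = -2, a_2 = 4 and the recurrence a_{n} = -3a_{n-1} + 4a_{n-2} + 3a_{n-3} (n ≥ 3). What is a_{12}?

The ordinary generating function has denominator 1 + 3x - 4x^2 - 3x^3.
Iterating the recurrence: a_0,…,a_{12} = 2, -2, 4, -14, 52, -200, 766, -2942, 11290, -43340, 166354, -638552, 2451052.

2451052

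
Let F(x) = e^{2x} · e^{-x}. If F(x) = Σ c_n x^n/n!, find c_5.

The EGF product rule gives c_5 = Σ_{k_1+k_2=5} C(5; k_1,k_2) · ∏ g_i(k_i), where e^{2x} gives (2)^k; e^{-x} gives (-1)^k.
g_1(k) for k = 0…5: 1, 2, 4, 8, 16, 32.
g_2(k) for k = 0…5: 1, -1, 1, -1, 1, -1.
c_5 = Σ_k C(5,k)·g_1(k)·g_2(5−k) = 1·1·(-1) + 5·2·1 + 10·4·(-1) + 10·8·1 + 5·16·(-1) + 1·32·1 = −1 + 10 − 40 + 80 − 80 + 32 = 1.

1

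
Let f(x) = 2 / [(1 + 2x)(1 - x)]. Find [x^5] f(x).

The denominator gives the recurrence a_n = −a_(n−1) + 2a_(n−2) for n ≥ 2; the numerator fixes a_0 = 2, a_1 = -2.
Iterating: 2, -2, 6, -10, 22, -42, so a_5 = -42.

-42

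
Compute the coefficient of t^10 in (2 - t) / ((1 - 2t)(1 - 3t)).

292173

The denominator gives the recurrence a_n = 5a_(n−1) − 6a_(n−2) for n ≥ 3; the numerator fixes a_0 = 2, a_1 = 9, a_2 = 33.
Iterating: 2, 9, 33, 111, 357, 1119, 3453, 10551, 32037, 96879, 292173, so a_10 = 292173.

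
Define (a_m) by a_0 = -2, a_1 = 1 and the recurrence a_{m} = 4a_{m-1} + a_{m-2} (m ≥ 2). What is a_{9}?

51841

The ordinary generating function has denominator 1 - 4y - y^2.
Iterating the recurrence: a_0,…,a_{9} = -2, 1, 2, 9, 38, 161, 682, 2889, 12238, 51841.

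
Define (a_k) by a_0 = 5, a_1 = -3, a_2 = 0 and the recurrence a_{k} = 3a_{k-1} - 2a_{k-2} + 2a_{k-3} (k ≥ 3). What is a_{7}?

The ordinary generating function has denominator 1 - 3z + 2z^2 - 2z^3.
Iterating the recurrence: a_0,…,a_{7} = 5, -3, 0, 16, 42, 94, 230, 586.

586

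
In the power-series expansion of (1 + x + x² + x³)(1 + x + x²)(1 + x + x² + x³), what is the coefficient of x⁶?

6

(1 + x + x² + x³) has coefficients 1,1,1,1 for degrees 0…3.
(1 + x + x²) has coefficients 1,1,1,0,0,0,0 for degrees 0…6.
Finally multiplying by (1 + x + x² + x³), the product of all factors after the first has coefficients 1,2,3,3,2,1,0 for degrees 0…6.
[x⁶] = 1·0 + 1·1 + 1·2 + 1·3 = 6.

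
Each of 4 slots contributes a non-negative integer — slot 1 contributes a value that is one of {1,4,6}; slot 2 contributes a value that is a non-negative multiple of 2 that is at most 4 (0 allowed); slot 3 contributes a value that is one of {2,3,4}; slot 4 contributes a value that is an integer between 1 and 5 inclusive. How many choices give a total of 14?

The generating function for the choices is (t + t⁴ + t⁶)·(1 + t² + t⁴)·(t² + t³ + t⁴)·(t + t² + t³ + t⁴ + t⁵); the count is [t¹⁴].
(t + t⁴ + t⁶) has coefficients 0,1,0,0,1,0,1 for degrees 0…6.
(1 + t² + t⁴) has coefficients 1,0,1,0,1,0,0,0,0,0,0,0,0,0,0 for degrees 0…14.
Multiplying by (t² + t³ + t⁴) gives running coefficients 0,0,1,1,2,1,2,1,1,0,0,0,0,0,0 for degrees 0…14.
Finally multiplying by (t + t² + t³ + t⁴ + t⁵), the product of all factors after the first has coefficients 0,0,0,1,2,4,5,7,7,7,5,4,2,1,0 for degrees 0…14.
[t¹⁴] = 1·1 + 1·5 + 1·7 = 13.

13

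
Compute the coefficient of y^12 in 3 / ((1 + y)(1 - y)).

3

The denominator gives the recurrence a_n = a_(n−2) for n ≥ 2; the numerator fixes a_0 = 3, a_1 = 0.
Iterating: 3, 0, 3, 0, 3, 0, 3, 0, 3, 0, 3, 0, 3, so a_12 = 3.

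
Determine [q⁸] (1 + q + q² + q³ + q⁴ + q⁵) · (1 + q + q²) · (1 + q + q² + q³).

(1 + q + q² + q³ + q⁴ + q⁵) has coefficients 1,1,1,1,1,1 for degrees 0…5.
(1 + q + q²) has coefficients 1,1,1,0,0,0,0,0,0 for degrees 0…8.
Finally multiplying by (1 + q + q² + q³), the product of all factors after the first has coefficients 1,2,3,3,2,1,0,0,0 for degrees 0…8.
[q⁸] = 1·0 + 1·0 + 1·0 + 1·1 + 1·2 + 1·3 = 6.

6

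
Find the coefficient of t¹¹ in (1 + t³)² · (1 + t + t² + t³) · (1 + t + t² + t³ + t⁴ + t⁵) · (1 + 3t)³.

672

(1 + t³)² has coefficients 1,0,0,2,0,0,1 for degrees 0…6.
(1 + t + t² + t³) has coefficients 1,1,1,1,0,0,0,0,0,0,0,0 for degrees 0…11.
Multiplying by (1 + t + t² + t³ + t⁴ + t⁵) gives running coefficients 1,2,3,4,4,4,3,2,1,0,0,0 for degrees 0…11.
Finally multiplying by (1 + 3t)³, the product of all factors after the first has coefficients 1,11,48,112,175,229,255,245,208,144,81,27 for degrees 0…11.
[t¹¹] = 1·27 + 2·208 + 1·229 = 672.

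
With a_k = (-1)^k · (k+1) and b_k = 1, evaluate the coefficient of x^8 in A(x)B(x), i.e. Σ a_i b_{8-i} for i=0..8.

5

The convolution is the x^8 coefficient of A(x)B(x).
Σ = 1·1 − 2·1 + 3·1 − 4·1 + 5·1 − 6·1 + 7·1 − 8·1 + 9·1 = 5.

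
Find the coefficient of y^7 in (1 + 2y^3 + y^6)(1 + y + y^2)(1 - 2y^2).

(1 + 2y^3 + y^6) has coefficients 1,0,0,2,0,0,1 for degrees 0…6.
(1 + y + y^2) has coefficients 1,1,1,0,0,0,0,0 for degrees 0…7.
Finally multiplying by (1 - 2y^2), the product of all factors after the first has coefficients 1,1,-1,-2,-2,0,0,0 for degrees 0…7.
[y^7] = 1·0 + 2·(-2) + 1·1 = -3.

-3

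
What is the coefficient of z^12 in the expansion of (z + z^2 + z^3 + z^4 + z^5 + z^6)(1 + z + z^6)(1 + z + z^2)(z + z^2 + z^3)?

(z + z^2 + z^3 + z^4 + z^5 + z^6) has coefficients 0,1,1,1,1,1,1 for degrees 0…6.
(1 + z + z^6) has coefficients 1,1,0,0,0,0,1,0,0,0,0,0,0 for degrees 0…12.
Multiplying by (1 + z + z^2) gives running coefficients 1,2,2,1,0,0,1,1,1,0,0,0,0 for degrees 0…12.
Finally multiplying by (z + z^2 + z^3), the product of all factors after the first has coefficients 0,1,3,5,5,3,1,1,2,3,2,1,0 for degrees 0…12.
[z^12] = 1·1 + 1·2 + 1·3 + 1·2 + 1·1 + 1·1 = 10.

10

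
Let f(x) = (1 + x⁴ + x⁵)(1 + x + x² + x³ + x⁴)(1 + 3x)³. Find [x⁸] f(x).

128

(1 + x⁴ + x⁵) has coefficients 1,0,0,0,1,1 for degrees 0…5.
(1 + x + x² + x³ + x⁴) has coefficients 1,1,1,1,1,0,0,0,0 for degrees 0…8.
Finally multiplying by (1 + 3x)³, the product of all factors after the first has coefficients 1,10,37,64,64,63,54,27,0 for degrees 0…8.
[x⁸] = 1·0 + 1·64 + 1·64 = 128.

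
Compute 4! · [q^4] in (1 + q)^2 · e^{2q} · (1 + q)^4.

2248

The EGF product rule gives c_4 = Σ_{k_1+k_2+k_3=4} C(4; k_1,k_2,k_3) · ∏ g_i(k_i), where (1+q)^2 gives the falling factorial (2)_k; e^{2q} gives (2)^k; (1+q)^4 gives the falling factorial (4)_k.
g_1(k) for k = 0…4: 1, 2, 2, 0, 0.
g_2(k) for k = 0…4: 1, 2, 4, 8, 16.
g_3(k) for k = 0…4: 1, 4, 12, 24, 24.
First combine the last two factors: h(k) = Σ_j C(k,j)·g_2(j)·g_3(k−j) for k = 0…4: 1, 6, 32, 152, 648.
c_4 = Σ_k C(4,k)·g_1(k)·h(4−k) = 1·1·648 + 4·2·152 + 6·2·32 = 648 + 1216 + 384 = 2248.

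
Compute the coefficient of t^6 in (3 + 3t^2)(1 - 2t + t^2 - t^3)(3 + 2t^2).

(3 + 3t^2) has coefficients 3,0,3 for degrees 0…2.
(1 - 2t + t^2 - t^3) has coefficients 1,-2,1,-1,0,0,0 for degrees 0…6.
Finally multiplying by (3 + 2t^2), the product of all factors after the first has coefficients 3,-6,5,-7,2,-2,0 for degrees 0…6.
[t^6] = 3·0 + 3·2 = 6.

6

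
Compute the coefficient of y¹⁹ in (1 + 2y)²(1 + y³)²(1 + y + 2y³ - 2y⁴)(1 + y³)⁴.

41

(1 + 2y)² has coefficients 1,4,4 for degrees 0…2.
(1 + y³)² has coefficients 1,0,0,2,0,0,1,0,0,0,0,0,0,0,0,0,0,0,0,0 for degrees 0…19.
Multiplying by (1 + y + 2y³ - 2y⁴) gives running coefficients 1,1,0,4,0,0,5,-3,0,2,-2,0,0,0,0,0,0,0,0,0 for degrees 0…19.
Finally multiplying by (1 + y³)⁴, the product of all factors after the first has coefficients 1,1,0,8,4,0,27,3,0,50,-10,0,55,-25,0,36,-24,0,13,-11 for degrees 0…19.
[y¹⁹] = 1·(-11) + 4·13 + 4·0 = 41.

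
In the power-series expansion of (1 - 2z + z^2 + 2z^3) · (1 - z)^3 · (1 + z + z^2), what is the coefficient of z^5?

-4

(1 - 2z + z^2 + 2z^3) has coefficients 1,-2,1,2 for degrees 0…3.
(1 - z)^3 has coefficients 1,-3,3,-1,0,0 for degrees 0…5.
Finally multiplying by (1 + z + z^2), the product of all factors after the first has coefficients 1,-2,1,-1,2,-1 for degrees 0…5.
[z^5] = 1·(-1) − 2·2 + 1·(-1) + 2·1 = -4.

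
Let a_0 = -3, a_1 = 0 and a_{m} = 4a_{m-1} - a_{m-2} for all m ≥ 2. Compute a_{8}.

The ordinary generating function has denominator 1 - 4z + z^2.
Iterating the recurrence: a_0,…,a_{8} = -3, 0, 3, 12, 45, 168, 627, 2340, 8733.

8733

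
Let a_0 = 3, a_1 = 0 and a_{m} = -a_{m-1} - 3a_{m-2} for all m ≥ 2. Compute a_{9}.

-315

The ordinary generating function has denominator 1 + z + 3z^2.
Iterating the recurrence: a_0,…,a_{9} = 3, 0, -9, 9, 18, -45, -9, 144, -117, -315.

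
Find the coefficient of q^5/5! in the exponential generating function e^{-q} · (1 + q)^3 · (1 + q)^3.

The EGF product rule gives c_5 = Σ_{k_1+k_2+k_3=5} C(5; k_1,k_2,k_3) · ∏ g_i(k_i), where e^{-q} gives (-1)^k; (1+q)^3 gives the falling factorial (3)_k; (1+q)^3 gives the falling factorial (3)_k.
g_1(k) for k = 0…5: 1, -1, 1, -1, 1, -1.
g_2(k) for k = 0…5: 1, 3, 6, 6, 0, 0.
g_3(k) for k = 0…5: 1, 3, 6, 6, 0, 0.
First combine the last two factors: h(k) = Σ_j C(k,j)·g_2(j)·g_3(k−j) for k = 0…5: 1, 6, 30, 120, 360, 720.
c_5 = Σ_k C(5,k)·g_1(k)·h(5−k) = 1·1·720 + 5·(-1)·360 + 10·1·120 + 10·(-1)·30 + 5·1·6 + 1·(-1)·1 = 720 − 1800 + 1200 − 300 + 30 − 1 = -151.

-151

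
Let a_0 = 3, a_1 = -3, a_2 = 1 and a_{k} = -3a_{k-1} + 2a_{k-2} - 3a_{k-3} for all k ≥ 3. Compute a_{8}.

12437

The ordinary generating function has denominator 1 + 3t - 2t^2 + 3t^3.
Iterating the recurrence: a_0,…,a_{8} = 3, -3, 1, -18, 65, -234, 886, -3321, 12437.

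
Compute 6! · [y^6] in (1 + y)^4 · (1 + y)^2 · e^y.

13327

The EGF product rule gives c_6 = Σ_{k_1+k_2+k_3=6} C(6; k_1,k_2,k_3) · ∏ g_i(k_i), where (1+y)^4 gives the falling factorial (4)_k; (1+y)^2 gives the falling factorial (2)_k; e^y gives (1)^k.
g_1(k) for k = 0…6: 1, 4, 12, 24, 24, 0, 0.
g_2(k) for k = 0…6: 1, 2, 2, 0, 0, 0, 0.
g_3(k) for k = 0…6: 1, 1, 1, 1, 1, 1, 1.
First combine the last two factors: h(k) = Σ_j C(k,j)·g_2(j)·g_3(k−j) for k = 0…6: 1, 3, 7, 13, 21, 31, 43.
c_6 = Σ_k C(6,k)·g_1(k)·h(6−k) = 1·1·43 + 6·4·31 + 15·12·21 + 20·24·13 + 15·24·7 = 43 + 744 + 3780 + 6240 + 2520 = 13327.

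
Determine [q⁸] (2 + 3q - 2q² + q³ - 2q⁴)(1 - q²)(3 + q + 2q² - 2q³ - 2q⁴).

(2 + 3q - 2q² + q³ - 2q⁴) has coefficients 2,3,-2,1,-2 for degrees 0…4.
(1 - q²) has coefficients 1,0,-1,0,0,0,0,0,0 for degrees 0…8.
Finally multiplying by (3 + q + 2q² - 2q³ - 2q⁴), the product of all factors after the first has coefficients 3,1,-1,-3,-4,2,2,0,0 for degrees 0…8.
[q⁸] = 2·0 + 3·0 − 2·2 + 1·2 − 2·(-4) = 6.

6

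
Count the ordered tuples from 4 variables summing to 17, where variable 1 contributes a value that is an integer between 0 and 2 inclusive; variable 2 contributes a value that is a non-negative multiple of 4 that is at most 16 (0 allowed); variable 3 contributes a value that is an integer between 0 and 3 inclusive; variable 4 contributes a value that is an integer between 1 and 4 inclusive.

The generating function for the choices is (1 + y + y^2)·(1 + y^4 + y^8 + y^12 + y^16)·(1 + y + y^2 + y^3)·(y + y^2 + y^3 + y^4); the count is [y^17].
(1 + y + y^2) has coefficients 1,1,1 for degrees 0…2.
(1 + y^4 + y^8 + y^12 + y^16) has coefficients 1,0,0,0,1,0,0,0,1,0,0,0,1,0,0,0,1,0 for degrees 0…17.
Multiplying by (1 + y + y^2 + y^3) gives running coefficients 1,1,1,1,1,1,1,1,1,1,1,1,1,1,1,1,1,1 for degrees 0…17.
Finally multiplying by (y + y^2 + y^3 + y^4), the product of all factors after the first has coefficients 0,1,2,3,4,4,4,4,4,4,4,4,4,4,4,4,4,4 for degrees 0…17.
[y^17] = 1·4 + 1·4 + 1·4 = 12.

12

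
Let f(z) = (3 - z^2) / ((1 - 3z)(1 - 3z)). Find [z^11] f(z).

The denominator gives the recurrence a_n = 6a_(n−1) − 9a_(n−2) for n ≥ 3; the numerator fixes a_0 = 3, a_1 = 18, a_2 = 80.
Iterating: 3, 18, 80, 318, 1188, 4266, 14904, 51030, 172044, 572994, 1889568, 6180462, so a_11 = 6180462.

6180462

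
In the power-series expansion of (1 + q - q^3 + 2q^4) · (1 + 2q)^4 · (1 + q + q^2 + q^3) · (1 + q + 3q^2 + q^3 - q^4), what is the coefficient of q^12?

(1 + q - q^3 + 2q^4) has coefficients 1,1,0,-1,2 for degrees 0…4.
(1 + 2q)^4 has coefficients 1,8,24,32,16,0,0,0,0,0,0,0,0 for degrees 0…12.
Multiplying by (1 + q + q^2 + q^3) gives running coefficients 1,9,33,65,80,72,48,16,0,0,0,0,0 for degrees 0…12.
Finally multiplying by (1 + q + 3q^2 + q^3 - q^4), the product of all factors after the first has coefficients 1,10,45,126,252,371,392,295,152,24,-32,-16,0 for degrees 0…12.
[q^12] = 1·0 + 1·(-16) − 1·24 + 2·152 = 264.

264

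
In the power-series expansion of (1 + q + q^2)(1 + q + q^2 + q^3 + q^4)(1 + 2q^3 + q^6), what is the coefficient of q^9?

5

(1 + q + q^2) has coefficients 1,1,1 for degrees 0…2.
(1 + q + q^2 + q^3 + q^4) has coefficients 1,1,1,1,1,0,0,0,0,0 for degrees 0…9.
Finally multiplying by (1 + 2q^3 + q^6), the product of all factors after the first has coefficients 1,1,1,3,3,2,3,3,1,1 for degrees 0…9.
[q^9] = 1·1 + 1·1 + 1·3 = 5.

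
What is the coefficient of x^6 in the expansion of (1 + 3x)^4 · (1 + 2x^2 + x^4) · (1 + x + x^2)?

634

(1 + 3x)^4 has coefficients 1,12,54,108,81 for degrees 0…4.
(1 + 2x^2 + x^4) has coefficients 1,0,2,0,1,0,0 for degrees 0…6.
Finally multiplying by (1 + x + x^2), the product of all factors after the first has coefficients 1,1,3,2,3,1,1 for degrees 0…6.
[x^6] = 1·1 + 12·1 + 54·3 + 108·2 + 81·3 = 634.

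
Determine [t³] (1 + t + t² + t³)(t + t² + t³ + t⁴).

3

(1 + t + t² + t³) has coefficients 1,1,1,1 for degrees 0…3.
(t + t² + t³ + t⁴) has coefficients 0,1,1,1 for degrees 0…3.
[t³] = 1·1 + 1·1 + 1·1 + 1·0 = 3.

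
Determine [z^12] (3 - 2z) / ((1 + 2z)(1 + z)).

Partial fractions give a closed form: a_n = (8)·(-2)^n + (-5)·(-1)^n.
At n = 12: a_12 = 32763.

32763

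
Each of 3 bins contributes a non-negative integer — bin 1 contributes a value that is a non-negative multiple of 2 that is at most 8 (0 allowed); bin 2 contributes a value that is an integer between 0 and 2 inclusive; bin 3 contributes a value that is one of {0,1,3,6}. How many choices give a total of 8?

6

The generating function for the choices is (1 + x^2 + x^4 + x^6 + x^8)·(1 + x + x^2)·(1 + x + x^3 + x^6); the count is [x^8].
(1 + x^2 + x^4 + x^6 + x^8) has coefficients 1,0,1,0,1,0,1,0,1 for degrees 0…8.
(1 + x + x^2) has coefficients 1,1,1,0,0,0,0,0,0 for degrees 0…8.
Finally multiplying by (1 + x + x^3 + x^6), the product of all factors after the first has coefficients 1,2,2,2,1,1,1,1,1 for degrees 0…8.
[x^8] = 1·1 + 1·1 + 1·1 + 1·2 + 1·1 = 6.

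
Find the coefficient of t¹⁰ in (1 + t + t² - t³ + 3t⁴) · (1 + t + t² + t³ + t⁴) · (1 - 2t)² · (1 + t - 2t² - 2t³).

(1 + t + t² - t³ + 3t⁴) has coefficients 1,1,1,-1,3 for degrees 0…4.
(1 + t + t² + t³ + t⁴) has coefficients 1,1,1,1,1,0,0,0,0,0,0 for degrees 0…10.
Multiplying by (1 - 2t)² gives running coefficients 1,-3,1,1,1,0,4,0,0,0,0 for degrees 0…10.
Finally multiplying by (1 + t - 2t² - 2t³), the product of all factors after the first has coefficients 1,-2,-4,6,6,-3,0,2,-8,-8,0 for degrees 0…10.
[t¹⁰] = 1·0 + 1·(-8) + 1·(-8) − 1·2 + 3·0 = -18.

-18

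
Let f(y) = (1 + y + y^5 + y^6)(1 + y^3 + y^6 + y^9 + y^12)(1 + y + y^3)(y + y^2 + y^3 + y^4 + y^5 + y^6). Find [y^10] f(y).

21

(1 + y + y^5 + y^6) has coefficients 1,1,0,0,0,1,1 for degrees 0…6.
(1 + y^3 + y^6 + y^9 + y^12) has coefficients 1,0,0,1,0,0,1,0,0,1,0 for degrees 0…10.
Multiplying by (1 + y + y^3) gives running coefficients 1,1,0,2,1,0,2,1,0,2,1 for degrees 0…10.
Finally multiplying by (y + y^2 + y^3 + y^4 + y^5 + y^6), the product of all factors after the first has coefficients 0,1,2,2,4,5,5,6,6,6,6 for degrees 0…10.
[y^10] = 1·6 + 1·6 + 1·5 + 1·4 = 21.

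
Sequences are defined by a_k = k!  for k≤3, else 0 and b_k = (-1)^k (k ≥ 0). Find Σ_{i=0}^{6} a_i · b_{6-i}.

-4

Write out a_i and b_{6-i} for i = 0,…,6 and sum the products.
Σ = 1·1 + 1·(-1) + 2·1 + 6·(-1) + 0·1 + 0·(-1) + 0·1 = -4.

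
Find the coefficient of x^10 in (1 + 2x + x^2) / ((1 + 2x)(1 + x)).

512

The denominator gives the recurrence a_n = −3a_(n−1) − 2a_(n−2) for n ≥ 3; the numerator fixes a_0 = 1, a_1 = -1, a_2 = 2.
Iterating: 1, -1, 2, -4, 8, -16, 32, -64, 128, -256, 512, so a_10 = 512.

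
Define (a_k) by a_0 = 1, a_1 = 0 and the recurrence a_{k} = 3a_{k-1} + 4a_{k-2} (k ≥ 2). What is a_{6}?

820

The ordinary generating function has denominator 1 - 3t - 4t^2.
Iterating the recurrence: a_0,…,a_{6} = 1, 0, 4, 12, 52, 204, 820.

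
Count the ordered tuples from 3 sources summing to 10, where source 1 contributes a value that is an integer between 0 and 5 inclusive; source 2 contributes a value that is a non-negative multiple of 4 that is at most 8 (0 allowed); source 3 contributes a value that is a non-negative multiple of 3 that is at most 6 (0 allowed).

4

The generating function for the choices is (1 + y + y^2 + y^3 + y^4 + y^5)·(1 + y^4 + y^8)·(1 + y^3 + y^6); the count is [y^10].
(1 + y + y^2 + y^3 + y^4 + y^5) has coefficients 1,1,1,1,1,1 for degrees 0…5.
(1 + y^4 + y^8) has coefficients 1,0,0,0,1,0,0,0,1,0,0 for degrees 0…10.
Finally multiplying by (1 + y^3 + y^6), the product of all factors after the first has coefficients 1,0,0,1,1,0,1,1,1,0,1 for degrees 0…10.
[y^10] = 1·1 + 1·0 + 1·1 + 1·1 + 1·1 + 1·0 = 4.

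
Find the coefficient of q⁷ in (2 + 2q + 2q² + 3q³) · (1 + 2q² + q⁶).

(2 + 2q + 2q² + 3q³) has coefficients 2,2,2,3 for degrees 0…3.
(1 + 2q² + q⁶) has coefficients 1,0,2,0,0,0,1,0 for degrees 0…7.
[q⁷] = 2·0 + 2·1 + 2·0 + 3·0 = 2.

2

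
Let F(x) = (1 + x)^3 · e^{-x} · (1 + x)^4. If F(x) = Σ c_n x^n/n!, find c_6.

-1091

The EGF product rule gives c_6 = Σ_{k_1+k_2+k_3=6} C(6; k_1,k_2,k_3) · ∏ g_i(k_i), where (1+x)^3 gives the falling factorial (3)_k; e^{-x} gives (-1)^k; (1+x)^4 gives the falling factorial (4)_k.
g_1(k) for k = 0…6: 1, 3, 6, 6, 0, 0, 0.
g_2(k) for k = 0…6: 1, -1, 1, -1, 1, -1, 1.
g_3(k) for k = 0…6: 1, 4, 12, 24, 24, 0, 0.
First combine the last two factors: h(k) = Σ_j C(k,j)·g_2(j)·g_3(k−j) for k = 0…6: 1, 3, 5, -1, -15, 19, 37.
c_6 = Σ_k C(6,k)·g_1(k)·h(6−k) = 1·1·37 + 6·3·19 + 15·6·(-15) + 20·6·(-1) = 37 + 342 − 1350 − 120 = -1091.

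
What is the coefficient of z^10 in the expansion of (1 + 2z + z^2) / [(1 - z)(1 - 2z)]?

The denominator gives the recurrence a_n = 3a_(n−1) − 2a_(n−2) for n ≥ 3; the numerator fixes a_0 = 1, a_1 = 5, a_2 = 14.
Iterating: 1, 5, 14, 32, 68, 140, 284, 572, 1148, 2300, 4604, so a_10 = 4604.

4604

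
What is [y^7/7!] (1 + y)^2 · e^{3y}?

The EGF product rule gives c_7 = Σ_{k_1+k_2=7} C(7; k_1,k_2) · ∏ g_i(k_i), where (1+y)^2 gives the falling factorial (2)_k; e^{3y} gives (3)^k.
g_1(k) for k = 0…7: 1, 2, 2, 0, 0, 0, 0, 0.
g_2(k) for k = 0…7: 1, 3, 9, 27, 81, 243, 729, 2187.
c_7 = Σ_k C(7,k)·g_1(k)·g_2(7−k) = 1·1·2187 + 7·2·729 + 21·2·243 = 2187 + 10206 + 10206 = 22599.

22599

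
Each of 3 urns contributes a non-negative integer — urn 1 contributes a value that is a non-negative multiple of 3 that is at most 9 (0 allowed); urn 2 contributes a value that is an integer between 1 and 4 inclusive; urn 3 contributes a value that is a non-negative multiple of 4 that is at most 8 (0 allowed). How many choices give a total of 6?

The generating function for the choices is (1 + t^3 + t^6 + t^9)·(t + t^2 + t^3 + t^4)·(1 + t^4 + t^8); the count is [t^6].
(1 + t^3 + t^6 + t^9) has coefficients 1,0,0,1,0,0,1 for degrees 0…6.
(t + t^2 + t^3 + t^4) has coefficients 0,1,1,1,1,0,0 for degrees 0…6.
Finally multiplying by (1 + t^4 + t^8), the product of all factors after the first has coefficients 0,1,1,1,1,1,1 for degrees 0…6.
[t^6] = 1·1 + 1·1 + 1·0 = 2.

2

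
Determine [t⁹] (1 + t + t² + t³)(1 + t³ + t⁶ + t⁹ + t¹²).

2

(1 + t + t² + t³) has coefficients 1,1,1,1 for degrees 0…3.
(1 + t³ + t⁶ + t⁹ + t¹²) has coefficients 1,0,0,1,0,0,1,0,0,1 for degrees 0…9.
[t⁹] = 1·1 + 1·0 + 1·0 + 1·1 = 2.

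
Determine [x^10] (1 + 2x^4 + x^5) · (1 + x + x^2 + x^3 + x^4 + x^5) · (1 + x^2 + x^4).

(1 + 2x^4 + x^5) has coefficients 1,0,0,0,2,1 for degrees 0…5.
(1 + x + x^2 + x^3 + x^4 + x^5) has coefficients 1,1,1,1,1,1,0,0,0,0,0 for degrees 0…10.
Finally multiplying by (1 + x^2 + x^4), the product of all factors after the first has coefficients 1,1,2,2,3,3,2,2,1,1,0 for degrees 0…10.
[x^10] = 1·0 + 2·2 + 1·3 = 7.

7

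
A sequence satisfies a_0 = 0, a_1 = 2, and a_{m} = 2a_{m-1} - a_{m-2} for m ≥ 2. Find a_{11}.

22

The ordinary generating function has denominator 1 - 2t + t^2.
Iterating the recurrence: a_0,…,a_{11} = 0, 2, 4, 6, 8, 10, 12, 14, 16, 18, 20, 22.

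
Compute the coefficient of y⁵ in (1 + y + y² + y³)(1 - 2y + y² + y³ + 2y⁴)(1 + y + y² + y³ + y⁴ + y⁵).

7

(1 + y + y² + y³) has coefficients 1,1,1,1 for degrees 0…3.
(1 - 2y + y² + y³ + 2y⁴) has coefficients 1,-2,1,1,2,0 for degrees 0…5.
Finally multiplying by (1 + y + y² + y³ + y⁴ + y⁵), the product of all factors after the first has coefficients 1,-1,0,1,3,3 for degrees 0…5.
[y⁵] = 1·3 + 1·3 + 1·1 + 1·0 = 7.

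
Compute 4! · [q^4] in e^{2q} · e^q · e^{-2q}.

The EGF product rule gives c_4 = Σ_{k_1+k_2+k_3=4} C(4; k_1,k_2,k_3) · ∏ g_i(k_i), where e^{2q} gives (2)^k; e^q gives (1)^k; e^{-2q} gives (-2)^k.
g_1(k) for k = 0…4: 1, 2, 4, 8, 16.
g_2(k) for k = 0…4: 1, 1, 1, 1, 1.
g_3(k) for k = 0…4: 1, -2, 4, -8, 16.
First combine the last two factors: h(k) = Σ_j C(k,j)·g_2(j)·g_3(k−j) for k = 0…4: 1, -1, 1, -1, 1.
c_4 = Σ_k C(4,k)·g_1(k)·h(4−k) = 1·1·1 + 4·2·(-1) + 6·4·1 + 4·8·(-1) + 1·16·1 = 1 − 8 + 24 − 32 + 16 = 1.

1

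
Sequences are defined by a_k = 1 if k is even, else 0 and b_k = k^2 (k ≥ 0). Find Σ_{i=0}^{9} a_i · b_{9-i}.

165

This is [x^9] in the product of the two ordinary generating functions.
Σ = 1·81 + 0·64 + 1·49 + 0·36 + 1·25 + 0·16 + 1·9 + 0·4 + 1·1 + 0·0 = 165.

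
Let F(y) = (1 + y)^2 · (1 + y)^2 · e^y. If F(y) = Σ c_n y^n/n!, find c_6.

The EGF product rule gives c_6 = Σ_{k_1+k_2+k_3=6} C(6; k_1,k_2,k_3) · ∏ g_i(k_i), where (1+y)^2 gives the falling factorial (2)_k; (1+y)^2 gives the falling factorial (2)_k; e^y gives (1)^k.
g_1(k) for k = 0…6: 1, 2, 2, 0, 0, 0, 0.
g_2(k) for k = 0…6: 1, 2, 2, 0, 0, 0, 0.
g_3(k) for k = 0…6: 1, 1, 1, 1, 1, 1, 1.
First combine the last two factors: h(k) = Σ_j C(k,j)·g_2(j)·g_3(k−j) for k = 0…6: 1, 3, 7, 13, 21, 31, 43.
c_6 = Σ_k C(6,k)·g_1(k)·h(6−k) = 1·1·43 + 6·2·31 + 15·2·21 = 43 + 372 + 630 = 1045.

1045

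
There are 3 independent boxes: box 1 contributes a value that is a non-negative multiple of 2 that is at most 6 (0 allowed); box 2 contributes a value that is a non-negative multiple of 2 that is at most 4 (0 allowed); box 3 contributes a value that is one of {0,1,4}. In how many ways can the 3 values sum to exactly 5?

3

The generating function for the choices is (1 + z^2 + z^4 + z^6)·(1 + z^2 + z^4)·(1 + z + z^4); the count is [z^5].
(1 + z^2 + z^4 + z^6) has coefficients 1,0,1,0,1,0 for degrees 0…5.
(1 + z^2 + z^4) has coefficients 1,0,1,0,1,0 for degrees 0…5.
Finally multiplying by (1 + z + z^4), the product of all factors after the first has coefficients 1,1,1,1,2,1 for degrees 0…5.
[z^5] = 1·1 + 1·1 + 1·1 = 3.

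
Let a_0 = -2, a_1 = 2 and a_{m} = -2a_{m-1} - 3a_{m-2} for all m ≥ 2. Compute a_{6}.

The ordinary generating function has denominator 1 + 2y + 3y^2.
Iterating the recurrence: a_0,…,a_{6} = -2, 2, 2, -10, 14, 2, -46.

-46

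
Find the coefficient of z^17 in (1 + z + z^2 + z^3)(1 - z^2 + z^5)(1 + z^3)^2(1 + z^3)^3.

(1 + z + z^2 + z^3) has coefficients 1,1,1,1 for degrees 0…3.
(1 - z^2 + z^5) has coefficients 1,0,-1,0,0,1,0,0,0,0,0,0,0,0,0,0,0,0 for degrees 0…17.
Multiplying by (1 + z^3)^2 gives running coefficients 1,0,-1,2,0,-1,1,0,1,0,0,1,0,0,0,0,0,0 for degrees 0…17.
Finally multiplying by (1 + z^3)^3, the product of all factors after the first has coefficients 1,0,-1,5,0,-4,10,0,-5,10,0,0,5,0,5,1,0,4 for degrees 0…17.
[z^17] = 1·4 + 1·0 + 1·1 + 1·5 = 10.

10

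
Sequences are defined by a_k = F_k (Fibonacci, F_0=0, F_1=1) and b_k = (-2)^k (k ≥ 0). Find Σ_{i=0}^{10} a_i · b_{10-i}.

-385

Write out a_i and b_{10-i} for i = 0,…,10 and sum the products.
Σ = 0·1024 + 1·(-512) + 1·256 + 2·(-128) + 3·64 + 5·(-32) + 8·16 + 13·(-8) + 21·4 + 34·(-2) + 55·1 = -385.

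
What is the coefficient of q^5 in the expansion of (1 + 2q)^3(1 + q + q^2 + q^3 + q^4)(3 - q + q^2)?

78

(1 + 2q)^3 has coefficients 1,6,12,8 for degrees 0…3.
(1 + q + q^2 + q^3 + q^4) has coefficients 1,1,1,1,1,0 for degrees 0…5.
Finally multiplying by (3 - q + q^2), the product of all factors after the first has coefficients 3,2,3,3,3,0 for degrees 0…5.
[q^5] = 1·0 + 6·3 + 12·3 + 8·3 = 78.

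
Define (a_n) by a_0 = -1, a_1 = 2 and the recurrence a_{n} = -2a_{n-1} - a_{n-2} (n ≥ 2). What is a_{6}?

-7

The ordinary generating function has denominator 1 + 2z + z^2.
Iterating the recurrence: a_0,…,a_{6} = -1, 2, -3, 4, -5, 6, -7.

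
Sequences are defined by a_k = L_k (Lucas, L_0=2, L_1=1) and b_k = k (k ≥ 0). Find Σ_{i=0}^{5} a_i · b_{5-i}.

38

This is [x^5] in the product of the two ordinary generating functions.
Σ = 2·5 + 1·4 + 3·3 + 4·2 + 7·1 + 11·0 = 38.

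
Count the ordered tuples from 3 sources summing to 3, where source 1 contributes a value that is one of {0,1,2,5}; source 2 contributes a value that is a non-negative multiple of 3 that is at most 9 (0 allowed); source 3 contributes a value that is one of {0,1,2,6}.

The generating function for the choices is (1 + y + y^2 + y^5)·(1 + y^3 + y^6 + y^9)·(1 + y + y^2 + y^6); the count is [y^3].
(1 + y + y^2 + y^5) has coefficients 1,1,1,0 for degrees 0…3.
(1 + y^3 + y^6 + y^9) has coefficients 1,0,0,1 for degrees 0…3.
Finally multiplying by (1 + y + y^2 + y^6), the product of all factors after the first has coefficients 1,1,1,1 for degrees 0…3.
[y^3] = 1·1 + 1·1 + 1·1 = 3.

3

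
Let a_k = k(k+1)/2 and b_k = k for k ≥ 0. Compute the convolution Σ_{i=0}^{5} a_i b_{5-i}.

35

The convolution is the x^5 coefficient of A(x)B(x).
Σ = 0·5 + 1·4 + 3·3 + 6·2 + 10·1 + 15·0 = 35.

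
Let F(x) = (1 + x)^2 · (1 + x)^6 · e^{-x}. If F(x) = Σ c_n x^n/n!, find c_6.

The EGF product rule gives c_6 = Σ_{k_1+k_2+k_3=6} C(6; k_1,k_2,k_3) · ∏ g_i(k_i), where (1+x)^2 gives the falling factorial (2)_k; (1+x)^6 gives the falling factorial (6)_k; e^{-x} gives (-1)^k.
g_1(k) for k = 0…6: 1, 2, 2, 0, 0, 0, 0.
g_2(k) for k = 0…6: 1, 6, 30, 120, 360, 720, 720.
g_3(k) for k = 0…6: 1, -1, 1, -1, 1, -1, 1.
First combine the last two factors: h(k) = Σ_j C(k,j)·g_2(j)·g_3(k−j) for k = 0…6: 1, 5, 19, 47, 37, -151, -185.
c_6 = Σ_k C(6,k)·g_1(k)·h(6−k) = 1·1·(-185) + 6·2·(-151) + 15·2·37 = −185 − 1812 + 1110 = -887.

-887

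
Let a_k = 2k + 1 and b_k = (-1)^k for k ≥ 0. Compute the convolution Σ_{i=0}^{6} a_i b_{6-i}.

This is [x^6] in the product of the two ordinary generating functions.
Σ = 1·1 + 3·(-1) + 5·1 + 7·(-1) + 9·1 + 11·(-1) + 13·1 = 7.

7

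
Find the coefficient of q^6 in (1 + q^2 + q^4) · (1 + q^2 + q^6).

(1 + q^2 + q^4) has coefficients 1,0,1,0,1 for degrees 0…4.
(1 + q^2 + q^6) has coefficients 1,0,1,0,0,0,1 for degrees 0…6.
[q^6] = 1·1 + 1·0 + 1·1 = 2.

2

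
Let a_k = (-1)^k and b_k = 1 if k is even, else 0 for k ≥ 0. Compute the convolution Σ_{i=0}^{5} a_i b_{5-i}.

-3

The convolution is the x^5 coefficient of A(x)B(x).
Σ = 1·0 − 1·1 + 1·0 − 1·1 + 1·0 − 1·1 = -3.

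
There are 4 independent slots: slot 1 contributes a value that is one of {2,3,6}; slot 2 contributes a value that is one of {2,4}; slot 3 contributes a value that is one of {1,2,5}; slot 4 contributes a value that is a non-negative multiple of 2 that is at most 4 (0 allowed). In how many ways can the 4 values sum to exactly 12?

The generating function for the choices is (t^2 + t^3 + t^6)·(t^2 + t^4)·(t + t^2 + t^5)·(1 + t^2 + t^4); the count is [t^12].
(t^2 + t^3 + t^6) has coefficients 0,0,1,1,0,0,1 for degrees 0…6.
(t^2 + t^4) has coefficients 0,0,1,0,1,0,0,0,0,0,0,0,0 for degrees 0…12.
Multiplying by (t + t^2 + t^5) gives running coefficients 0,0,0,1,1,1,1,1,0,1,0,0,0 for degrees 0…12.
Finally multiplying by (1 + t^2 + t^4), the product of all factors after the first has coefficients 0,0,0,1,1,2,2,3,2,3,1,2,0 for degrees 0…12.
[t^12] = 1·1 + 1·3 + 1·2 = 6.

6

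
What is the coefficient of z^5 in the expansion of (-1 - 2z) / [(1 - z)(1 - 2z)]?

The denominator gives the recurrence a_n = 3a_(n−1) − 2a_(n−2) for n ≥ 2; the numerator fixes a_0 = -1, a_1 = -5.
Iterating: -1, -5, -13, -29, -61, -125, so a_5 = -125.

-125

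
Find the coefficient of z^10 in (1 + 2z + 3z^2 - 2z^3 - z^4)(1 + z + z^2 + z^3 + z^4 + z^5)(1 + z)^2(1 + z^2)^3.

(1 + 2z + 3z^2 - 2z^3 - z^4) has coefficients 1,2,3,-2,-1 for degrees 0…4.
(1 + z + z^2 + z^3 + z^4 + z^5) has coefficients 1,1,1,1,1,1,0,0,0,0,0 for degrees 0…10.
Multiplying by (1 + z)^2 gives running coefficients 1,3,4,4,4,4,3,1,0,0,0 for degrees 0…10.
Finally multiplying by (1 + z^2)^3, the product of all factors after the first has coefficients 1,3,7,13,19,25,28,28,25,19,13 for degrees 0…10.
[z^10] = 1·13 + 2·19 + 3·25 − 2·28 − 1·28 = 42.

42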